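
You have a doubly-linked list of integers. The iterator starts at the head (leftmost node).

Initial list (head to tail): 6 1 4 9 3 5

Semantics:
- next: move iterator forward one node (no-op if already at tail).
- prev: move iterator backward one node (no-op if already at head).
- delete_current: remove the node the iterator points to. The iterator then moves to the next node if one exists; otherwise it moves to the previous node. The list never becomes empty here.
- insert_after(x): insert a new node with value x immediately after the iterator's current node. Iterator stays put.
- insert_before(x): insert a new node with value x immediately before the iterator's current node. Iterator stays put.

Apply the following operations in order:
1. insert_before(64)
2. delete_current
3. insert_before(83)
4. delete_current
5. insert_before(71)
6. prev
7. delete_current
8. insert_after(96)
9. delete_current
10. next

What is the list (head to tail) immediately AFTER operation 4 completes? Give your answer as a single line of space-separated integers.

Answer: 64 83 4 9 3 5

Derivation:
After 1 (insert_before(64)): list=[64, 6, 1, 4, 9, 3, 5] cursor@6
After 2 (delete_current): list=[64, 1, 4, 9, 3, 5] cursor@1
After 3 (insert_before(83)): list=[64, 83, 1, 4, 9, 3, 5] cursor@1
After 4 (delete_current): list=[64, 83, 4, 9, 3, 5] cursor@4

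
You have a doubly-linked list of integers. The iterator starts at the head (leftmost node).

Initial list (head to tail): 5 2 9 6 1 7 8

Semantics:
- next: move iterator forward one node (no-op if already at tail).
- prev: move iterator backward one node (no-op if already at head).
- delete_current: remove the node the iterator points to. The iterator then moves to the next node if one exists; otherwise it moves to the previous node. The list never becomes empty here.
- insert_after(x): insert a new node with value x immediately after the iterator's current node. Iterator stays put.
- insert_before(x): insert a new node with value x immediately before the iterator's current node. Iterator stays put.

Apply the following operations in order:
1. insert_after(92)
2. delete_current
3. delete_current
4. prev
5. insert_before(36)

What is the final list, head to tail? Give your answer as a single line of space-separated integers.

Answer: 36 2 9 6 1 7 8

Derivation:
After 1 (insert_after(92)): list=[5, 92, 2, 9, 6, 1, 7, 8] cursor@5
After 2 (delete_current): list=[92, 2, 9, 6, 1, 7, 8] cursor@92
After 3 (delete_current): list=[2, 9, 6, 1, 7, 8] cursor@2
After 4 (prev): list=[2, 9, 6, 1, 7, 8] cursor@2
After 5 (insert_before(36)): list=[36, 2, 9, 6, 1, 7, 8] cursor@2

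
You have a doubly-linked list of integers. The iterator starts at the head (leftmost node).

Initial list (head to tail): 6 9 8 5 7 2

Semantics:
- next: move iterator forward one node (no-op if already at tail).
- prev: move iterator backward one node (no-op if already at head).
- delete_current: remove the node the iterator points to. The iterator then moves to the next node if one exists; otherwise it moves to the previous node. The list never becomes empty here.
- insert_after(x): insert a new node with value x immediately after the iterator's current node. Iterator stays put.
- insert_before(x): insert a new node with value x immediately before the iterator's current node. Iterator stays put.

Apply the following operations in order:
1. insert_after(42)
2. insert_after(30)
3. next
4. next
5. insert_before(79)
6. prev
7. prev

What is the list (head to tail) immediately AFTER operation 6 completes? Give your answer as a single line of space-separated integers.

Answer: 6 30 79 42 9 8 5 7 2

Derivation:
After 1 (insert_after(42)): list=[6, 42, 9, 8, 5, 7, 2] cursor@6
After 2 (insert_after(30)): list=[6, 30, 42, 9, 8, 5, 7, 2] cursor@6
After 3 (next): list=[6, 30, 42, 9, 8, 5, 7, 2] cursor@30
After 4 (next): list=[6, 30, 42, 9, 8, 5, 7, 2] cursor@42
After 5 (insert_before(79)): list=[6, 30, 79, 42, 9, 8, 5, 7, 2] cursor@42
After 6 (prev): list=[6, 30, 79, 42, 9, 8, 5, 7, 2] cursor@79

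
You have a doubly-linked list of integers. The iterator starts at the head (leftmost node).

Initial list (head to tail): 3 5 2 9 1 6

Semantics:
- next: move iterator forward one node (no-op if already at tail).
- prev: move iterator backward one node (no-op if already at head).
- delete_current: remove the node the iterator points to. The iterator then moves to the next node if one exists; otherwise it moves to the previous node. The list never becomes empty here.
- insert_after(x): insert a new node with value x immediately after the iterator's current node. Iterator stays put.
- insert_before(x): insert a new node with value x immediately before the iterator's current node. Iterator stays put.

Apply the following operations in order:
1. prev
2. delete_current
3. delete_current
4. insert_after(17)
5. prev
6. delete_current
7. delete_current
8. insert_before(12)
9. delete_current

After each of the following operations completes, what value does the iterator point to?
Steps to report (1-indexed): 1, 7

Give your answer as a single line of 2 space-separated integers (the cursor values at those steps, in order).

Answer: 3 9

Derivation:
After 1 (prev): list=[3, 5, 2, 9, 1, 6] cursor@3
After 2 (delete_current): list=[5, 2, 9, 1, 6] cursor@5
After 3 (delete_current): list=[2, 9, 1, 6] cursor@2
After 4 (insert_after(17)): list=[2, 17, 9, 1, 6] cursor@2
After 5 (prev): list=[2, 17, 9, 1, 6] cursor@2
After 6 (delete_current): list=[17, 9, 1, 6] cursor@17
After 7 (delete_current): list=[9, 1, 6] cursor@9
After 8 (insert_before(12)): list=[12, 9, 1, 6] cursor@9
After 9 (delete_current): list=[12, 1, 6] cursor@1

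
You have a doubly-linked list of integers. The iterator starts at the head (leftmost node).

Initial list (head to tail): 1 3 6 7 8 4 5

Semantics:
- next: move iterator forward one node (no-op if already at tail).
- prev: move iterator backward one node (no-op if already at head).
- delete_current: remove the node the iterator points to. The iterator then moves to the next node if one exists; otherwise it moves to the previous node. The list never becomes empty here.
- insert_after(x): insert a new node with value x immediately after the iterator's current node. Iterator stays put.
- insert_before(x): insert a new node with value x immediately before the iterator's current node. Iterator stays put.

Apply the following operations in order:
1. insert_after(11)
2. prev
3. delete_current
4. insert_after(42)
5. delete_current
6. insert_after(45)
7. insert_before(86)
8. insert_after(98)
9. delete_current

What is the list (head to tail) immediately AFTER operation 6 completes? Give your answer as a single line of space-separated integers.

Answer: 42 45 3 6 7 8 4 5

Derivation:
After 1 (insert_after(11)): list=[1, 11, 3, 6, 7, 8, 4, 5] cursor@1
After 2 (prev): list=[1, 11, 3, 6, 7, 8, 4, 5] cursor@1
After 3 (delete_current): list=[11, 3, 6, 7, 8, 4, 5] cursor@11
After 4 (insert_after(42)): list=[11, 42, 3, 6, 7, 8, 4, 5] cursor@11
After 5 (delete_current): list=[42, 3, 6, 7, 8, 4, 5] cursor@42
After 6 (insert_after(45)): list=[42, 45, 3, 6, 7, 8, 4, 5] cursor@42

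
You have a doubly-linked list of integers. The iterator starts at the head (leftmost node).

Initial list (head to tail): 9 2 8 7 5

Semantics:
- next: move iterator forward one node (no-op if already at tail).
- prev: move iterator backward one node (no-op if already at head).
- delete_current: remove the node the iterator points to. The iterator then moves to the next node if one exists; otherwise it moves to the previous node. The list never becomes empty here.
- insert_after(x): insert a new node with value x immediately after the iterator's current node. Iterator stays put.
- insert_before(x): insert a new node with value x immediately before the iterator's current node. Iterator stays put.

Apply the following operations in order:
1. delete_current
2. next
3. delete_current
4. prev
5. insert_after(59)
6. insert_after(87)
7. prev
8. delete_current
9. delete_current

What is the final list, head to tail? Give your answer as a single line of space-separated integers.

Answer: 59 7 5

Derivation:
After 1 (delete_current): list=[2, 8, 7, 5] cursor@2
After 2 (next): list=[2, 8, 7, 5] cursor@8
After 3 (delete_current): list=[2, 7, 5] cursor@7
After 4 (prev): list=[2, 7, 5] cursor@2
After 5 (insert_after(59)): list=[2, 59, 7, 5] cursor@2
After 6 (insert_after(87)): list=[2, 87, 59, 7, 5] cursor@2
After 7 (prev): list=[2, 87, 59, 7, 5] cursor@2
After 8 (delete_current): list=[87, 59, 7, 5] cursor@87
After 9 (delete_current): list=[59, 7, 5] cursor@59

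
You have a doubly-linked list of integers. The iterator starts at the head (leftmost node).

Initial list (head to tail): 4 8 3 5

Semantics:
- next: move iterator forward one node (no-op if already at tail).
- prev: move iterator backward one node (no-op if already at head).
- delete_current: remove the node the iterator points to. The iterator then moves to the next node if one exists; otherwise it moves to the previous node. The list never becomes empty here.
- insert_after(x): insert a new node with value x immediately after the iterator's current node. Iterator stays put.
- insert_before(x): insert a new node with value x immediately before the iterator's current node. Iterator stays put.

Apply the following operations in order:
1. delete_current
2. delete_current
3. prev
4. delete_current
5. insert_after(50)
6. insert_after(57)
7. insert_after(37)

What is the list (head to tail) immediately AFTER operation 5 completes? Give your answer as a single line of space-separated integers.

After 1 (delete_current): list=[8, 3, 5] cursor@8
After 2 (delete_current): list=[3, 5] cursor@3
After 3 (prev): list=[3, 5] cursor@3
After 4 (delete_current): list=[5] cursor@5
After 5 (insert_after(50)): list=[5, 50] cursor@5

Answer: 5 50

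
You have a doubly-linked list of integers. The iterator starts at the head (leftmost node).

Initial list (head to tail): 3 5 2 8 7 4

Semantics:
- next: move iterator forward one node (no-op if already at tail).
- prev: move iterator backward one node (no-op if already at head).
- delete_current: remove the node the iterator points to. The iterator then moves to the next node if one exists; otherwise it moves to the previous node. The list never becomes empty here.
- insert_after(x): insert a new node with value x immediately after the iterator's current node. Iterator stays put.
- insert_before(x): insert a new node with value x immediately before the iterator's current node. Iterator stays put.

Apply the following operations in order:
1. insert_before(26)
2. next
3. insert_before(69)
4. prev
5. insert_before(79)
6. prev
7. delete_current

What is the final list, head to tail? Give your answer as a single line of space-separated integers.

After 1 (insert_before(26)): list=[26, 3, 5, 2, 8, 7, 4] cursor@3
After 2 (next): list=[26, 3, 5, 2, 8, 7, 4] cursor@5
After 3 (insert_before(69)): list=[26, 3, 69, 5, 2, 8, 7, 4] cursor@5
After 4 (prev): list=[26, 3, 69, 5, 2, 8, 7, 4] cursor@69
After 5 (insert_before(79)): list=[26, 3, 79, 69, 5, 2, 8, 7, 4] cursor@69
After 6 (prev): list=[26, 3, 79, 69, 5, 2, 8, 7, 4] cursor@79
After 7 (delete_current): list=[26, 3, 69, 5, 2, 8, 7, 4] cursor@69

Answer: 26 3 69 5 2 8 7 4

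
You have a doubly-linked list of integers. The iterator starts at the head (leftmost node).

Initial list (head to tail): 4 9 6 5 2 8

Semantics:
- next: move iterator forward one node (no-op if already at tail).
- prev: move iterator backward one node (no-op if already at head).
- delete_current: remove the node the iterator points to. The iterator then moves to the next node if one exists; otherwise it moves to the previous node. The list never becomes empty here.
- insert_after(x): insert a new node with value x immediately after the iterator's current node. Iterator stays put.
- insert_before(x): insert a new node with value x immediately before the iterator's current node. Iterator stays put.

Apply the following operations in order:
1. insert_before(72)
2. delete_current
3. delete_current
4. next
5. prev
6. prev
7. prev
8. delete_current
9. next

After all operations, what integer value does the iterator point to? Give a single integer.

After 1 (insert_before(72)): list=[72, 4, 9, 6, 5, 2, 8] cursor@4
After 2 (delete_current): list=[72, 9, 6, 5, 2, 8] cursor@9
After 3 (delete_current): list=[72, 6, 5, 2, 8] cursor@6
After 4 (next): list=[72, 6, 5, 2, 8] cursor@5
After 5 (prev): list=[72, 6, 5, 2, 8] cursor@6
After 6 (prev): list=[72, 6, 5, 2, 8] cursor@72
After 7 (prev): list=[72, 6, 5, 2, 8] cursor@72
After 8 (delete_current): list=[6, 5, 2, 8] cursor@6
After 9 (next): list=[6, 5, 2, 8] cursor@5

Answer: 5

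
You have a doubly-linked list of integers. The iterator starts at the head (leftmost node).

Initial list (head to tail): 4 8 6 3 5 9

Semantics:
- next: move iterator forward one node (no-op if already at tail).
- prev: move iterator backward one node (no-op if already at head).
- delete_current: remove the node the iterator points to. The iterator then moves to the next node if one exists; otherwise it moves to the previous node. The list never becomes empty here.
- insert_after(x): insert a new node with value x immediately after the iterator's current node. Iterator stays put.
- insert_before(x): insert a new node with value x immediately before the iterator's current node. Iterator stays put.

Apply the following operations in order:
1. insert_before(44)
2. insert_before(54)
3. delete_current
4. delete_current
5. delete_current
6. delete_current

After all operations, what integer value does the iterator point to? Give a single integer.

After 1 (insert_before(44)): list=[44, 4, 8, 6, 3, 5, 9] cursor@4
After 2 (insert_before(54)): list=[44, 54, 4, 8, 6, 3, 5, 9] cursor@4
After 3 (delete_current): list=[44, 54, 8, 6, 3, 5, 9] cursor@8
After 4 (delete_current): list=[44, 54, 6, 3, 5, 9] cursor@6
After 5 (delete_current): list=[44, 54, 3, 5, 9] cursor@3
After 6 (delete_current): list=[44, 54, 5, 9] cursor@5

Answer: 5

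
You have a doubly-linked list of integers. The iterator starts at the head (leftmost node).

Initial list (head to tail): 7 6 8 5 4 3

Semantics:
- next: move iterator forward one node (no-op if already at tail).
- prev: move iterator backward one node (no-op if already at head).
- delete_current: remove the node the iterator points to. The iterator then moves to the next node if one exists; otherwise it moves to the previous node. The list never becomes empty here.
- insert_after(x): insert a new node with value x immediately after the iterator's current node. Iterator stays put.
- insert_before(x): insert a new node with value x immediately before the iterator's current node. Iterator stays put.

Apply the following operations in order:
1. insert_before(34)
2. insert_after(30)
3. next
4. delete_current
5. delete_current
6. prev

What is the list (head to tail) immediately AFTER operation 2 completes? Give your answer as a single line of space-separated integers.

Answer: 34 7 30 6 8 5 4 3

Derivation:
After 1 (insert_before(34)): list=[34, 7, 6, 8, 5, 4, 3] cursor@7
After 2 (insert_after(30)): list=[34, 7, 30, 6, 8, 5, 4, 3] cursor@7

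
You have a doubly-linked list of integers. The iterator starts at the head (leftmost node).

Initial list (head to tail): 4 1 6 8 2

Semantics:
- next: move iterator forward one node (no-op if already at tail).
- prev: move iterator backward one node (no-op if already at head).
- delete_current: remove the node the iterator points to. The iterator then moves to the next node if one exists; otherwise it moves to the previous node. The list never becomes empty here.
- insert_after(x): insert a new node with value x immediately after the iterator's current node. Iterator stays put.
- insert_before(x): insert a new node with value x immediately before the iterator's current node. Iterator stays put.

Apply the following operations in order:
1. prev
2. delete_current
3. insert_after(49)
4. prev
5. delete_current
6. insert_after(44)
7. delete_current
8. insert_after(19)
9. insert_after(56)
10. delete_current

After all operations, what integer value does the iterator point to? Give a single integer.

Answer: 56

Derivation:
After 1 (prev): list=[4, 1, 6, 8, 2] cursor@4
After 2 (delete_current): list=[1, 6, 8, 2] cursor@1
After 3 (insert_after(49)): list=[1, 49, 6, 8, 2] cursor@1
After 4 (prev): list=[1, 49, 6, 8, 2] cursor@1
After 5 (delete_current): list=[49, 6, 8, 2] cursor@49
After 6 (insert_after(44)): list=[49, 44, 6, 8, 2] cursor@49
After 7 (delete_current): list=[44, 6, 8, 2] cursor@44
After 8 (insert_after(19)): list=[44, 19, 6, 8, 2] cursor@44
After 9 (insert_after(56)): list=[44, 56, 19, 6, 8, 2] cursor@44
After 10 (delete_current): list=[56, 19, 6, 8, 2] cursor@56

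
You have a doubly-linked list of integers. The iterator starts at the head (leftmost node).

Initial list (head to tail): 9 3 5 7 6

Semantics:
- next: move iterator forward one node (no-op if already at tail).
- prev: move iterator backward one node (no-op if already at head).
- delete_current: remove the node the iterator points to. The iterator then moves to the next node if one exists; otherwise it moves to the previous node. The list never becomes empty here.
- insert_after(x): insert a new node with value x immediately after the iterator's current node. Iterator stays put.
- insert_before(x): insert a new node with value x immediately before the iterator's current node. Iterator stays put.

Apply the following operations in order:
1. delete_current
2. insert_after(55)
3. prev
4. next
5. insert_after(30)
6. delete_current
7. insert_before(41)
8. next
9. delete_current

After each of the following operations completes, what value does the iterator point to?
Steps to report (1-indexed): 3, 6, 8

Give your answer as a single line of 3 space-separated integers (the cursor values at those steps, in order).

After 1 (delete_current): list=[3, 5, 7, 6] cursor@3
After 2 (insert_after(55)): list=[3, 55, 5, 7, 6] cursor@3
After 3 (prev): list=[3, 55, 5, 7, 6] cursor@3
After 4 (next): list=[3, 55, 5, 7, 6] cursor@55
After 5 (insert_after(30)): list=[3, 55, 30, 5, 7, 6] cursor@55
After 6 (delete_current): list=[3, 30, 5, 7, 6] cursor@30
After 7 (insert_before(41)): list=[3, 41, 30, 5, 7, 6] cursor@30
After 8 (next): list=[3, 41, 30, 5, 7, 6] cursor@5
After 9 (delete_current): list=[3, 41, 30, 7, 6] cursor@7

Answer: 3 30 5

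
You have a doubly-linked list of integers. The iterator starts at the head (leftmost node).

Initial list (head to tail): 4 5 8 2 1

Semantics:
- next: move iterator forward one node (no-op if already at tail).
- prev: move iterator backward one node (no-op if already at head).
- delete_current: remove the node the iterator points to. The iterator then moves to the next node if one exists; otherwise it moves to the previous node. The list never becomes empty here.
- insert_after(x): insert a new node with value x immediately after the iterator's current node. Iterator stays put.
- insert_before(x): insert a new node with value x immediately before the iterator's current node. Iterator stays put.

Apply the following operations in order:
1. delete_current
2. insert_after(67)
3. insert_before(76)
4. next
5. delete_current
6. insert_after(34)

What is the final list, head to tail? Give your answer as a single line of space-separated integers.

Answer: 76 5 8 34 2 1

Derivation:
After 1 (delete_current): list=[5, 8, 2, 1] cursor@5
After 2 (insert_after(67)): list=[5, 67, 8, 2, 1] cursor@5
After 3 (insert_before(76)): list=[76, 5, 67, 8, 2, 1] cursor@5
After 4 (next): list=[76, 5, 67, 8, 2, 1] cursor@67
After 5 (delete_current): list=[76, 5, 8, 2, 1] cursor@8
After 6 (insert_after(34)): list=[76, 5, 8, 34, 2, 1] cursor@8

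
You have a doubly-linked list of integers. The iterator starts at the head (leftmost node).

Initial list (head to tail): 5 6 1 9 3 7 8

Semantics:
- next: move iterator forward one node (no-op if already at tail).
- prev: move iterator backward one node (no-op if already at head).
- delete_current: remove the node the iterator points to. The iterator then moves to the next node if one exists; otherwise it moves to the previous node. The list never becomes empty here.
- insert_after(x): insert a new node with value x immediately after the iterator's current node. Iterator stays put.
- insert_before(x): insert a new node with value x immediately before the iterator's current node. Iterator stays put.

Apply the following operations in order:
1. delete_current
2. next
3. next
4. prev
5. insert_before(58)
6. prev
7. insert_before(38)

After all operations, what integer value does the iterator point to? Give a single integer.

Answer: 58

Derivation:
After 1 (delete_current): list=[6, 1, 9, 3, 7, 8] cursor@6
After 2 (next): list=[6, 1, 9, 3, 7, 8] cursor@1
After 3 (next): list=[6, 1, 9, 3, 7, 8] cursor@9
After 4 (prev): list=[6, 1, 9, 3, 7, 8] cursor@1
After 5 (insert_before(58)): list=[6, 58, 1, 9, 3, 7, 8] cursor@1
After 6 (prev): list=[6, 58, 1, 9, 3, 7, 8] cursor@58
After 7 (insert_before(38)): list=[6, 38, 58, 1, 9, 3, 7, 8] cursor@58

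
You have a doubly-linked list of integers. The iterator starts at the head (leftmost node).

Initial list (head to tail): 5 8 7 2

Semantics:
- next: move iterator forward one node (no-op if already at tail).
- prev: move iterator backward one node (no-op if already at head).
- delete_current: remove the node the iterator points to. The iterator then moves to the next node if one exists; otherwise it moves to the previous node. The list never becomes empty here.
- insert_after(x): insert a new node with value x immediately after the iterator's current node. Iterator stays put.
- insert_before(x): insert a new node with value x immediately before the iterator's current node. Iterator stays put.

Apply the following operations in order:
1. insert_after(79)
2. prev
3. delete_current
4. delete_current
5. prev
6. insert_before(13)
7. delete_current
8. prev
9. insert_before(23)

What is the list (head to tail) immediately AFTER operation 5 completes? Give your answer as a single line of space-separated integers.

After 1 (insert_after(79)): list=[5, 79, 8, 7, 2] cursor@5
After 2 (prev): list=[5, 79, 8, 7, 2] cursor@5
After 3 (delete_current): list=[79, 8, 7, 2] cursor@79
After 4 (delete_current): list=[8, 7, 2] cursor@8
After 5 (prev): list=[8, 7, 2] cursor@8

Answer: 8 7 2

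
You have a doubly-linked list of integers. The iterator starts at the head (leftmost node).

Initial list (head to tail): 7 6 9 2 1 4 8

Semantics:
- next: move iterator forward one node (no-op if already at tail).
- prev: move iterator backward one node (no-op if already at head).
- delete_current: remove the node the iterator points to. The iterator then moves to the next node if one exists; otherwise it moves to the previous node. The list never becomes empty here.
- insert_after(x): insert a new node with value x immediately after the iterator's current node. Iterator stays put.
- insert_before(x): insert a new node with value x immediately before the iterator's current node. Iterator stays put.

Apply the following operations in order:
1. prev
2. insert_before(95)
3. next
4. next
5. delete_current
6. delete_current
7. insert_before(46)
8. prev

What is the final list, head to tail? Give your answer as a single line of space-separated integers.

Answer: 95 7 6 46 1 4 8

Derivation:
After 1 (prev): list=[7, 6, 9, 2, 1, 4, 8] cursor@7
After 2 (insert_before(95)): list=[95, 7, 6, 9, 2, 1, 4, 8] cursor@7
After 3 (next): list=[95, 7, 6, 9, 2, 1, 4, 8] cursor@6
After 4 (next): list=[95, 7, 6, 9, 2, 1, 4, 8] cursor@9
After 5 (delete_current): list=[95, 7, 6, 2, 1, 4, 8] cursor@2
After 6 (delete_current): list=[95, 7, 6, 1, 4, 8] cursor@1
After 7 (insert_before(46)): list=[95, 7, 6, 46, 1, 4, 8] cursor@1
After 8 (prev): list=[95, 7, 6, 46, 1, 4, 8] cursor@46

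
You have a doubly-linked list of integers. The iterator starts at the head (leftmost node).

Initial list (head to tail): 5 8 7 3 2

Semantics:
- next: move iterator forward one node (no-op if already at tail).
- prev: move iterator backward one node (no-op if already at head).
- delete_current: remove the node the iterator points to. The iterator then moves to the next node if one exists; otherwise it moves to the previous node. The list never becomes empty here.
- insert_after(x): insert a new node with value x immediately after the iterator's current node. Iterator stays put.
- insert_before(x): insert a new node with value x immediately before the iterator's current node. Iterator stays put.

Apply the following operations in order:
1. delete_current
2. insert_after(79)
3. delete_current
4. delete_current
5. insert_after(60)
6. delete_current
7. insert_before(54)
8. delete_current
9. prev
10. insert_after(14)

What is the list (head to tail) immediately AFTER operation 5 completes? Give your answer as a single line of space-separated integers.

After 1 (delete_current): list=[8, 7, 3, 2] cursor@8
After 2 (insert_after(79)): list=[8, 79, 7, 3, 2] cursor@8
After 3 (delete_current): list=[79, 7, 3, 2] cursor@79
After 4 (delete_current): list=[7, 3, 2] cursor@7
After 5 (insert_after(60)): list=[7, 60, 3, 2] cursor@7

Answer: 7 60 3 2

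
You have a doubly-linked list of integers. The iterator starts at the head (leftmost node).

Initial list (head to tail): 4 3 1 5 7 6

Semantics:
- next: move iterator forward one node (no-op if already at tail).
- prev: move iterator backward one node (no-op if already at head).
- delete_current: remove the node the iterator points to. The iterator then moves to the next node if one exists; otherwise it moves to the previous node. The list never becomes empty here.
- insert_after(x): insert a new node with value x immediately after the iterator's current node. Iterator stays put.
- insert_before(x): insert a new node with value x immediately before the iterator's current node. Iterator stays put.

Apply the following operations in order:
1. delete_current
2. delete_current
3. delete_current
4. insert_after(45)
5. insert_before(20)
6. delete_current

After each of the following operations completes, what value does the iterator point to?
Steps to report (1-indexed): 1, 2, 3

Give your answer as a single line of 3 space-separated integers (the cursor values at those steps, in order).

Answer: 3 1 5

Derivation:
After 1 (delete_current): list=[3, 1, 5, 7, 6] cursor@3
After 2 (delete_current): list=[1, 5, 7, 6] cursor@1
After 3 (delete_current): list=[5, 7, 6] cursor@5
After 4 (insert_after(45)): list=[5, 45, 7, 6] cursor@5
After 5 (insert_before(20)): list=[20, 5, 45, 7, 6] cursor@5
After 6 (delete_current): list=[20, 45, 7, 6] cursor@45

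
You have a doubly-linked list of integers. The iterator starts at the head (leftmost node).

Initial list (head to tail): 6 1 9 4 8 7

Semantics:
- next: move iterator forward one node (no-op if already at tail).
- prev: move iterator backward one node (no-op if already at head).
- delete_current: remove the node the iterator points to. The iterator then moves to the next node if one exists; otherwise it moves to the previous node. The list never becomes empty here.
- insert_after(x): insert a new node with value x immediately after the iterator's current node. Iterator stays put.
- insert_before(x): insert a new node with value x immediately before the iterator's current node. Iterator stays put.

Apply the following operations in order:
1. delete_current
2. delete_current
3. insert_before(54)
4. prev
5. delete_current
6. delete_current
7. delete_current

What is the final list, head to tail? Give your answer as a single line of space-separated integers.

Answer: 8 7

Derivation:
After 1 (delete_current): list=[1, 9, 4, 8, 7] cursor@1
After 2 (delete_current): list=[9, 4, 8, 7] cursor@9
After 3 (insert_before(54)): list=[54, 9, 4, 8, 7] cursor@9
After 4 (prev): list=[54, 9, 4, 8, 7] cursor@54
After 5 (delete_current): list=[9, 4, 8, 7] cursor@9
After 6 (delete_current): list=[4, 8, 7] cursor@4
After 7 (delete_current): list=[8, 7] cursor@8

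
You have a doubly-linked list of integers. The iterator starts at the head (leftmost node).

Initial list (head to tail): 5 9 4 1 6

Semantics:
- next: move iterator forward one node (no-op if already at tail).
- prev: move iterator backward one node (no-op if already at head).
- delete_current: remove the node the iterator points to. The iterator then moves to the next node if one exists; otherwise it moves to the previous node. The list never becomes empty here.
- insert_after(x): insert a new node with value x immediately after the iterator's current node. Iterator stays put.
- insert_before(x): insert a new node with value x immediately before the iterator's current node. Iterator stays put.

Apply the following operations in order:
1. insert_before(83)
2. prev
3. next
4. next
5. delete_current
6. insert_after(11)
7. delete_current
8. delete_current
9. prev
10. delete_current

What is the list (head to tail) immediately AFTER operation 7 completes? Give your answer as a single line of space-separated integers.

Answer: 83 5 11 1 6

Derivation:
After 1 (insert_before(83)): list=[83, 5, 9, 4, 1, 6] cursor@5
After 2 (prev): list=[83, 5, 9, 4, 1, 6] cursor@83
After 3 (next): list=[83, 5, 9, 4, 1, 6] cursor@5
After 4 (next): list=[83, 5, 9, 4, 1, 6] cursor@9
After 5 (delete_current): list=[83, 5, 4, 1, 6] cursor@4
After 6 (insert_after(11)): list=[83, 5, 4, 11, 1, 6] cursor@4
After 7 (delete_current): list=[83, 5, 11, 1, 6] cursor@11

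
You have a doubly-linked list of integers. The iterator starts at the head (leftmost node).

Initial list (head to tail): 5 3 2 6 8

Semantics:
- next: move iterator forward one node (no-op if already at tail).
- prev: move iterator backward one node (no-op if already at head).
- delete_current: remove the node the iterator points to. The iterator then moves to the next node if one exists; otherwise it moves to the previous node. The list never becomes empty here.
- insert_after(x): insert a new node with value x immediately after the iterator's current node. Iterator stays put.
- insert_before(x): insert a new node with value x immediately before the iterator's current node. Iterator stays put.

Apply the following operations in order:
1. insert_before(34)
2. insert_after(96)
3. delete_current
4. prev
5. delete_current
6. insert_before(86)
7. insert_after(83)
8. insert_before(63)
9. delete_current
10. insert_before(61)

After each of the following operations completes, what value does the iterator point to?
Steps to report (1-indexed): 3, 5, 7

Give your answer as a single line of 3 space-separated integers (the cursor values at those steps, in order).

After 1 (insert_before(34)): list=[34, 5, 3, 2, 6, 8] cursor@5
After 2 (insert_after(96)): list=[34, 5, 96, 3, 2, 6, 8] cursor@5
After 3 (delete_current): list=[34, 96, 3, 2, 6, 8] cursor@96
After 4 (prev): list=[34, 96, 3, 2, 6, 8] cursor@34
After 5 (delete_current): list=[96, 3, 2, 6, 8] cursor@96
After 6 (insert_before(86)): list=[86, 96, 3, 2, 6, 8] cursor@96
After 7 (insert_after(83)): list=[86, 96, 83, 3, 2, 6, 8] cursor@96
After 8 (insert_before(63)): list=[86, 63, 96, 83, 3, 2, 6, 8] cursor@96
After 9 (delete_current): list=[86, 63, 83, 3, 2, 6, 8] cursor@83
After 10 (insert_before(61)): list=[86, 63, 61, 83, 3, 2, 6, 8] cursor@83

Answer: 96 96 96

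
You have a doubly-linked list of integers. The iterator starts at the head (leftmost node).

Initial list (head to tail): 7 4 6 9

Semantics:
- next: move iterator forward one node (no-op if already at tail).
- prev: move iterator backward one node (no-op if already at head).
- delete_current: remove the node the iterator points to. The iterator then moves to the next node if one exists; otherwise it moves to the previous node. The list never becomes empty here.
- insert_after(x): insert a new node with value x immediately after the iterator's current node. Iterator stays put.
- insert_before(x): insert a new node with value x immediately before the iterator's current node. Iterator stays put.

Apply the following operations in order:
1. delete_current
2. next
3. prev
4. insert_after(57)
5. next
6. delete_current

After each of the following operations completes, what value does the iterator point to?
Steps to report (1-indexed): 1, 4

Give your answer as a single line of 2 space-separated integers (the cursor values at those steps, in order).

After 1 (delete_current): list=[4, 6, 9] cursor@4
After 2 (next): list=[4, 6, 9] cursor@6
After 3 (prev): list=[4, 6, 9] cursor@4
After 4 (insert_after(57)): list=[4, 57, 6, 9] cursor@4
After 5 (next): list=[4, 57, 6, 9] cursor@57
After 6 (delete_current): list=[4, 6, 9] cursor@6

Answer: 4 4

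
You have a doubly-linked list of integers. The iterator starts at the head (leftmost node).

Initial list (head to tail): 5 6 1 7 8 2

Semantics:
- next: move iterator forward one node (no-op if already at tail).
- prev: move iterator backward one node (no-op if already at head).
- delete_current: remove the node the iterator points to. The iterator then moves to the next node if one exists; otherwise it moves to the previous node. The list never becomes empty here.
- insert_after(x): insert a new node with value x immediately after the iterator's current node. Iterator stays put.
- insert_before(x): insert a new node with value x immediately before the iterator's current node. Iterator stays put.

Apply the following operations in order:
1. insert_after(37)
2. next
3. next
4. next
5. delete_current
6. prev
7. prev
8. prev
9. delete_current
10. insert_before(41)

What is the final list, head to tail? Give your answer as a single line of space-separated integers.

Answer: 41 37 6 7 8 2

Derivation:
After 1 (insert_after(37)): list=[5, 37, 6, 1, 7, 8, 2] cursor@5
After 2 (next): list=[5, 37, 6, 1, 7, 8, 2] cursor@37
After 3 (next): list=[5, 37, 6, 1, 7, 8, 2] cursor@6
After 4 (next): list=[5, 37, 6, 1, 7, 8, 2] cursor@1
After 5 (delete_current): list=[5, 37, 6, 7, 8, 2] cursor@7
After 6 (prev): list=[5, 37, 6, 7, 8, 2] cursor@6
After 7 (prev): list=[5, 37, 6, 7, 8, 2] cursor@37
After 8 (prev): list=[5, 37, 6, 7, 8, 2] cursor@5
After 9 (delete_current): list=[37, 6, 7, 8, 2] cursor@37
After 10 (insert_before(41)): list=[41, 37, 6, 7, 8, 2] cursor@37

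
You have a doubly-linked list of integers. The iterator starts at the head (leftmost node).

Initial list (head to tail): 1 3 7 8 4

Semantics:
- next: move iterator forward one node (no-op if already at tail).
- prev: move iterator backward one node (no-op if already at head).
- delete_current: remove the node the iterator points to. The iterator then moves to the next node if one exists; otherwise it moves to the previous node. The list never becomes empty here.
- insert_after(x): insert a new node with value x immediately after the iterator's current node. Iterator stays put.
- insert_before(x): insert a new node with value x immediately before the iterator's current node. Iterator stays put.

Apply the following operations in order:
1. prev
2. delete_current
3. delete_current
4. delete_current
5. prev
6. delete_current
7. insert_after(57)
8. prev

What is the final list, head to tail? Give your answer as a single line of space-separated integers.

Answer: 4 57

Derivation:
After 1 (prev): list=[1, 3, 7, 8, 4] cursor@1
After 2 (delete_current): list=[3, 7, 8, 4] cursor@3
After 3 (delete_current): list=[7, 8, 4] cursor@7
After 4 (delete_current): list=[8, 4] cursor@8
After 5 (prev): list=[8, 4] cursor@8
After 6 (delete_current): list=[4] cursor@4
After 7 (insert_after(57)): list=[4, 57] cursor@4
After 8 (prev): list=[4, 57] cursor@4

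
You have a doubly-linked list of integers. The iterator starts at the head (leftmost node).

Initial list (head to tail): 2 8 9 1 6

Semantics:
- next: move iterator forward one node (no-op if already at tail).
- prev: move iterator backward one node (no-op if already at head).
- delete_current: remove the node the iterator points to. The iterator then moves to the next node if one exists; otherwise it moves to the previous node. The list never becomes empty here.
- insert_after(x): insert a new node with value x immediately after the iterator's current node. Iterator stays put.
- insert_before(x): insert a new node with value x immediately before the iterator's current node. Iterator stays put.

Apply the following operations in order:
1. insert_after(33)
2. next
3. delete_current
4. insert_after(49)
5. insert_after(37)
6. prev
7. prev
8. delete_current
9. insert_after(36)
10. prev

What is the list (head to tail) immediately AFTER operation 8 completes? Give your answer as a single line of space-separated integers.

Answer: 8 37 49 9 1 6

Derivation:
After 1 (insert_after(33)): list=[2, 33, 8, 9, 1, 6] cursor@2
After 2 (next): list=[2, 33, 8, 9, 1, 6] cursor@33
After 3 (delete_current): list=[2, 8, 9, 1, 6] cursor@8
After 4 (insert_after(49)): list=[2, 8, 49, 9, 1, 6] cursor@8
After 5 (insert_after(37)): list=[2, 8, 37, 49, 9, 1, 6] cursor@8
After 6 (prev): list=[2, 8, 37, 49, 9, 1, 6] cursor@2
After 7 (prev): list=[2, 8, 37, 49, 9, 1, 6] cursor@2
After 8 (delete_current): list=[8, 37, 49, 9, 1, 6] cursor@8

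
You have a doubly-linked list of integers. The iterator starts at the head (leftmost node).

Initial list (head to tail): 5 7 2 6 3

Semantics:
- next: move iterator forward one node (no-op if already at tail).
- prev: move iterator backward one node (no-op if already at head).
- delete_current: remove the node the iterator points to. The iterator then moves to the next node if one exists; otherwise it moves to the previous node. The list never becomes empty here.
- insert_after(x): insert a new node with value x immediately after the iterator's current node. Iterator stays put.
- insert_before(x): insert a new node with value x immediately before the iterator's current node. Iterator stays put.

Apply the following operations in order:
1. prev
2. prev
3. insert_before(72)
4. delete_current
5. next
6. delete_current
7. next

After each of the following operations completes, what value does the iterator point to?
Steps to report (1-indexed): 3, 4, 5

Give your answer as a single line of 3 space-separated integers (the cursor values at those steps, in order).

Answer: 5 7 2

Derivation:
After 1 (prev): list=[5, 7, 2, 6, 3] cursor@5
After 2 (prev): list=[5, 7, 2, 6, 3] cursor@5
After 3 (insert_before(72)): list=[72, 5, 7, 2, 6, 3] cursor@5
After 4 (delete_current): list=[72, 7, 2, 6, 3] cursor@7
After 5 (next): list=[72, 7, 2, 6, 3] cursor@2
After 6 (delete_current): list=[72, 7, 6, 3] cursor@6
After 7 (next): list=[72, 7, 6, 3] cursor@3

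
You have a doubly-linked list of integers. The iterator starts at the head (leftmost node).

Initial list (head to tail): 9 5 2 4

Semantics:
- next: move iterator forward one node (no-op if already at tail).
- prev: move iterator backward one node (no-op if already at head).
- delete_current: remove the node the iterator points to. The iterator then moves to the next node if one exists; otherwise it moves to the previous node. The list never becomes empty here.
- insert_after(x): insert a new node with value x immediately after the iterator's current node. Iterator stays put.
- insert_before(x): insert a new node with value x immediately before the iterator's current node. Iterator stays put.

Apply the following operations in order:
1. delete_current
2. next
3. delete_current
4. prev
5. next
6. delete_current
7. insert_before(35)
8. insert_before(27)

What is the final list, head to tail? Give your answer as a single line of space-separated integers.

Answer: 35 27 5

Derivation:
After 1 (delete_current): list=[5, 2, 4] cursor@5
After 2 (next): list=[5, 2, 4] cursor@2
After 3 (delete_current): list=[5, 4] cursor@4
After 4 (prev): list=[5, 4] cursor@5
After 5 (next): list=[5, 4] cursor@4
After 6 (delete_current): list=[5] cursor@5
After 7 (insert_before(35)): list=[35, 5] cursor@5
After 8 (insert_before(27)): list=[35, 27, 5] cursor@5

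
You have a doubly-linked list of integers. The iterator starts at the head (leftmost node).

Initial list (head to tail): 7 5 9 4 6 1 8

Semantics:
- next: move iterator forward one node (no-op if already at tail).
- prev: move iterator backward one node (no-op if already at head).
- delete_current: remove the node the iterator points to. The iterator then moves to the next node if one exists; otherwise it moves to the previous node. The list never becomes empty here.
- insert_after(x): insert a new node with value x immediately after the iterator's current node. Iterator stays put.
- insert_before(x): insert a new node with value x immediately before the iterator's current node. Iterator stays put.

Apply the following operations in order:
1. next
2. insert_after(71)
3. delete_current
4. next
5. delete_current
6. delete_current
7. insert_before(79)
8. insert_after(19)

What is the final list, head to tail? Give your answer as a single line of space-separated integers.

Answer: 7 71 79 6 19 1 8

Derivation:
After 1 (next): list=[7, 5, 9, 4, 6, 1, 8] cursor@5
After 2 (insert_after(71)): list=[7, 5, 71, 9, 4, 6, 1, 8] cursor@5
After 3 (delete_current): list=[7, 71, 9, 4, 6, 1, 8] cursor@71
After 4 (next): list=[7, 71, 9, 4, 6, 1, 8] cursor@9
After 5 (delete_current): list=[7, 71, 4, 6, 1, 8] cursor@4
After 6 (delete_current): list=[7, 71, 6, 1, 8] cursor@6
After 7 (insert_before(79)): list=[7, 71, 79, 6, 1, 8] cursor@6
After 8 (insert_after(19)): list=[7, 71, 79, 6, 19, 1, 8] cursor@6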